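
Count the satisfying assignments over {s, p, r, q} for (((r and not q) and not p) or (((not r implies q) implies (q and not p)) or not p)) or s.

Initial set: {((((r and not q) and not p) or (((not r implies q) implies (q and not p)) or not p)) or s)}.
((((r and not q) and not p) or (((not r implies q) implies (q and not p)) or not p)) or s): β-rule — branch into (((r and not q) and not p) or (((not r implies q) implies (q and not p)) or not p))  //  s.
  branch 1 (add (((r and not q) and not p) or (((not r implies q) implies (q and not p)) or not p))):
    (((r and not q) and not p) or (((not r implies q) implies (q and not p)) or not p)): β-rule — branch into ((r and not q) and not p)  //  (((not r implies q) implies (q and not p)) or not p).
      branch 1.1 (add ((r and not q) and not p)):
        ((r and not q) and not p): α-rule — add (r and not q), not p.
        (r and not q): α-rule — add r, not q.
        ○ open, literals {p=false, q=false, r=true}.
      branch 1.2 (add (((not r implies q) implies (q and not p)) or not p)):
        (((not r implies q) implies (q and not p)) or not p): β-rule — branch into ((not r implies q) implies (q and not p))  //  not p.
          branch 1.2.1 (add ((not r implies q) implies (q and not p))):
            ((not r implies q) implies (q and not p)): β-rule — branch into not (not r implies q)  //  (q and not p).
              branch 1.2.1.1 (add not (not r implies q)):
                not (not r implies q): α-rule — add not r, not q.
                ○ open, literals {q=false, r=false}.
              branch 1.2.1.2 (add (q and not p)):
                (q and not p): α-rule — add q, not p.
                ○ open, literals {p=false, q=true}.
          branch 1.2.2 (add not p):
            ○ open, literals {p=false}.
  branch 2 (add s):
    ○ open, literals {s=true}.
0 branches closed, 5 open.
Each open branch fixes some atoms; the unmentioned ones are free. Counting distinct full assignments: branch {p=false, q=false, r=true} (s) contributes 2 new; branch {q=false, r=false} (s, p) contributes 4 new; branch {p=false, q=true} (s, r) contributes 4 new; branch {p=false} (s, r, q) contributes 0 new; branch {s=true} (p, r, q) contributes 3 new. Total: 13.

13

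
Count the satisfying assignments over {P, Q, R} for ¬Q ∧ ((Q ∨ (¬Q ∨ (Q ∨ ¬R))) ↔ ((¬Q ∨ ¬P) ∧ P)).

Initial set: {(¬Q ∧ ((Q ∨ (¬Q ∨ (Q ∨ ¬R))) ↔ ((¬Q ∨ ¬P) ∧ P)))}.
(¬Q ∧ ((Q ∨ (¬Q ∨ (Q ∨ ¬R))) ↔ ((¬Q ∨ ¬P) ∧ P))): α-rule — add ¬Q, ((Q ∨ (¬Q ∨ (Q ∨ ¬R))) ↔ ((¬Q ∨ ¬P) ∧ P)).
((Q ∨ (¬Q ∨ (Q ∨ ¬R))) ↔ ((¬Q ∨ ¬P) ∧ P)): β-rule — branch into (Q ∨ (¬Q ∨ (Q ∨ ¬R))), ((¬Q ∨ ¬P) ∧ P)  //  ¬(Q ∨ (¬Q ∨ (Q ∨ ¬R))), ¬((¬Q ∨ ¬P) ∧ P).
  branch 1 (add (Q ∨ (¬Q ∨ (Q ∨ ¬R))), ((¬Q ∨ ¬P) ∧ P)):
    ((¬Q ∨ ¬P) ∧ P): α-rule — add (¬Q ∨ ¬P), P.
    (Q ∨ (¬Q ∨ (Q ∨ ¬R))): β-rule — branch into Q  //  (¬Q ∨ (Q ∨ ¬R)).
      branch 1.1 (add Q):
        × closes — contains both Q and ¬Q.
      branch 1.2 (add (¬Q ∨ (Q ∨ ¬R))):
        (¬Q ∨ ¬P): β-rule — branch into ¬Q  //  ¬P.
          branch 1.2.1 (add ¬Q):
            (¬Q ∨ (Q ∨ ¬R)): β-rule — branch into ¬Q  //  (Q ∨ ¬R).
              branch 1.2.1.1 (add ¬Q):
                ○ open, literals {P=true, Q=false}.
              branch 1.2.1.2 (add (Q ∨ ¬R)):
                (Q ∨ ¬R): β-rule — branch into Q  //  ¬R.
                  branch 1.2.1.2.1 (add Q):
                    × closes — contains both Q and ¬Q.
                  branch 1.2.1.2.2 (add ¬R):
                    ○ open, literals {P=true, Q=false, R=false}.
          branch 1.2.2 (add ¬P):
            × closes — contains both P and ¬P.
  branch 2 (add ¬(Q ∨ (¬Q ∨ (Q ∨ ¬R))), ¬((¬Q ∨ ¬P) ∧ P)):
    ¬(Q ∨ (¬Q ∨ (Q ∨ ¬R))): α-rule — add ¬Q, ¬(¬Q ∨ (Q ∨ ¬R)).
    ¬(¬Q ∨ (Q ∨ ¬R)): α-rule — add ¬¬Q, ¬(Q ∨ ¬R).
    × closes — contains both Q and ¬Q.
4 branches closed, 2 open.
Each open branch fixes some atoms; the unmentioned ones are free. Counting distinct full assignments: branch {P=true, Q=false} (R) contributes 2 new; branch {P=true, Q=false, R=false} (none free) contributes 0 new. Total: 2.

2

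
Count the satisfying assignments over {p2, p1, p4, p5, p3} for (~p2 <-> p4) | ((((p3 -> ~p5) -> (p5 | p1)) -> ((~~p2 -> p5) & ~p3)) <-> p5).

Initial set: {((~p2 <-> p4) | ((((p3 -> ~p5) -> (p5 | p1)) -> ((~~p2 -> p5) & ~p3)) <-> p5))}.
((~p2 <-> p4) | ((((p3 -> ~p5) -> (p5 | p1)) -> ((~~p2 -> p5) & ~p3)) <-> p5)): β-rule — branch into (~p2 <-> p4)  //  ((((p3 -> ~p5) -> (p5 | p1)) -> ((~~p2 -> p5) & ~p3)) <-> p5).
  branch 1 (add (~p2 <-> p4)):
    (~p2 <-> p4): β-rule — branch into ~p2, p4  //  ~~p2, ~p4.
      branch 1.1 (add ~p2, p4):
        ○ open, literals {p2=0, p4=1}.
      branch 1.2 (add ~~p2, ~p4):
        ○ open, literals {p2=1, p4=0}.
  branch 2 (add ((((p3 -> ~p5) -> (p5 | p1)) -> ((~~p2 -> p5) & ~p3)) <-> p5)):
    ((((p3 -> ~p5) -> (p5 | p1)) -> ((~~p2 -> p5) & ~p3)) <-> p5): β-rule — branch into (((p3 -> ~p5) -> (p5 | p1)) -> ((~~p2 -> p5) & ~p3)), p5  //  ~(((p3 -> ~p5) -> (p5 | p1)) -> ((~~p2 -> p5) & ~p3)), ~p5.
      branch 2.1 (add (((p3 -> ~p5) -> (p5 | p1)) -> ((~~p2 -> p5) & ~p3)), p5):
        (((p3 -> ~p5) -> (p5 | p1)) -> ((~~p2 -> p5) & ~p3)): β-rule — branch into ~((p3 -> ~p5) -> (p5 | p1))  //  ((~~p2 -> p5) & ~p3).
          branch 2.1.1 (add ~((p3 -> ~p5) -> (p5 | p1))):
            ~((p3 -> ~p5) -> (p5 | p1)): α-rule — add (p3 -> ~p5), ~(p5 | p1).
            ~(p5 | p1): α-rule — add ~p5, ~p1.
            × closes — contains both p5 and ~p5.
          branch 2.1.2 (add ((~~p2 -> p5) & ~p3)):
            ((~~p2 -> p5) & ~p3): α-rule — add (~~p2 -> p5), ~p3.
            (~~p2 -> p5): β-rule — branch into ~~~p2  //  p5.
              branch 2.1.2.1 (add ~~~p2):
                ~~~p2: drop double negation, giving ~p2.
                ○ open, literals {p2=0, p3=0, p5=1}.
              branch 2.1.2.2 (add p5):
                ○ open, literals {p3=0, p5=1}.
      branch 2.2 (add ~(((p3 -> ~p5) -> (p5 | p1)) -> ((~~p2 -> p5) & ~p3)), ~p5):
        ~(((p3 -> ~p5) -> (p5 | p1)) -> ((~~p2 -> p5) & ~p3)): α-rule — add ((p3 -> ~p5) -> (p5 | p1)), ~((~~p2 -> p5) & ~p3).
        ((p3 -> ~p5) -> (p5 | p1)): β-rule — branch into ~(p3 -> ~p5)  //  (p5 | p1).
          branch 2.2.1 (add ~(p3 -> ~p5)):
            ~(p3 -> ~p5): α-rule — add p3, ~~p5.
            × closes — contains both p5 and ~p5.
          branch 2.2.2 (add (p5 | p1)):
            ~((~~p2 -> p5) & ~p3): β-rule — branch into ~(~~p2 -> p5)  //  ~~p3.
              branch 2.2.2.1 (add ~(~~p2 -> p5)):
                ~(~~p2 -> p5): α-rule — add ~~p2, ~p5.
                ~~p2: drop double negation, giving p2.
                (p5 | p1): β-rule — branch into p5  //  p1.
                  branch 2.2.2.1.1 (add p5):
                    × closes — contains both p5 and ~p5.
                  branch 2.2.2.1.2 (add p1):
                    ○ open, literals {p1=1, p2=1, p5=0}.
              branch 2.2.2.2 (add ~~p3):
                (p5 | p1): β-rule — branch into p5  //  p1.
                  branch 2.2.2.2.1 (add p5):
                    × closes — contains both p5 and ~p5.
                  branch 2.2.2.2.2 (add p1):
                    ○ open, literals {p1=1, p3=1, p5=0}.
4 branches closed, 6 open.
Each open branch fixes some atoms; the unmentioned ones are free. Counting distinct full assignments: branch {p2=0, p4=1} (p1, p5, p3) contributes 8 new; branch {p2=1, p4=0} (p1, p5, p3) contributes 8 new; branch {p2=0, p3=0, p5=1} (p1, p4) contributes 2 new; branch {p3=0, p5=1} (p2, p1, p4) contributes 2 new; branch {p1=1, p2=1, p5=0} (p4, p3) contributes 2 new; branch {p1=1, p3=1, p5=0} (p2, p4) contributes 1 new. Total: 23.

23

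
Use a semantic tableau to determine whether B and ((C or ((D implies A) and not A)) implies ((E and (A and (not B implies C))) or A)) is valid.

Assume the negation and expand:
Initial set: {not (B and ((C or ((D implies A) and not A)) implies ((E and (A and (not B implies C))) or A)))}.
not (B and ((C or ((D implies A) and not A)) implies ((E and (A and (not B implies C))) or A))): β-rule — branch into not B  //  not ((C or ((D implies A) and not A)) implies ((E and (A and (not B implies C))) or A)).
  branch 1 (add not B):
    ○ open, literals {B=false}.
  branch 2 (add not ((C or ((D implies A) and not A)) implies ((E and (A and (not B implies C))) or A))):
    not ((C or ((D implies A) and not A)) implies ((E and (A and (not B implies C))) or A)): α-rule — add (C or ((D implies A) and not A)), not ((E and (A and (not B implies C))) or A).
    not ((E and (A and (not B implies C))) or A): α-rule — add not (E and (A and (not B implies C))), not A.
    (C or ((D implies A) and not A)): β-rule — branch into C  //  ((D implies A) and not A).
      branch 2.1 (add C):
        not (E and (A and (not B implies C))): β-rule — branch into not E  //  not (A and (not B implies C)).
          branch 2.1.1 (add not E):
            ○ open, literals {A=false, C=true, E=false}.
          branch 2.1.2 (add not (A and (not B implies C))):
            not (A and (not B implies C)): β-rule — branch into not A  //  not (not B implies C).
              branch 2.1.2.1 (add not A):
                ○ open, literals {A=false, C=true}.
              branch 2.1.2.2 (add not (not B implies C)):
                not (not B implies C): α-rule — add not B, not C.
                × closes — contains both C and not C.
      branch 2.2 (add ((D implies A) and not A)):
        ((D implies A) and not A): α-rule — add (D implies A), not A.
        not (E and (A and (not B implies C))): β-rule — branch into not E  //  not (A and (not B implies C)).
          branch 2.2.1 (add not E):
            (D implies A): β-rule — branch into not D  //  A.
              branch 2.2.1.1 (add not D):
                ○ open, literals {A=false, D=false, E=false}.
              branch 2.2.1.2 (add A):
                × closes — contains both A and not A.
          branch 2.2.2 (add not (A and (not B implies C))):
            (D implies A): β-rule — branch into not D  //  A.
              branch 2.2.2.1 (add not D):
                not (A and (not B implies C)): β-rule — branch into not A  //  not (not B implies C).
                  branch 2.2.2.1.1 (add not A):
                    ○ open, literals {A=false, D=false}.
                  branch 2.2.2.1.2 (add not (not B implies C)):
                    not (not B implies C): α-rule — add not B, not C.
                    ○ open, literals {A=false, B=false, C=false, D=false}.
              branch 2.2.2.2 (add A):
                × closes — contains both A and not A.
3 branches closed, 6 open.
An open branch gives a countermodel: B=false (unmentioned atoms arbitrary); under it the original formula is false.

Not valid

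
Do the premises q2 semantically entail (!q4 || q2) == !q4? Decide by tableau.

No

Initial set: {q2; !((!q4 || q2) == !q4)}.
!((!q4 || q2) == !q4): β-rule — branch into (!q4 || q2), !!q4  //  !(!q4 || q2), !q4.
  branch 1 (add (!q4 || q2), !!q4):
    (!q4 || q2): β-rule — branch into !q4  //  q2.
      branch 1.1 (add !q4):
        × closes — contains both q4 and !q4.
      branch 1.2 (add q2):
        ○ open, literals {q2=1, q4=1}.
  branch 2 (add !(!q4 || q2), !q4):
    !(!q4 || q2): α-rule — add !!q4, !q2.
    × closes — contains both q4 and !q4.
2 branches closed, 1 open.
An open branch gives a countermodel: q2=1, q4=1 (unmentioned atoms arbitrary); the premises hold there but the conclusion fails.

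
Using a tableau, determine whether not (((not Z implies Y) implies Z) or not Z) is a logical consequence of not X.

No

Initial set: {not X; not not (((not Z implies Y) implies Z) or not Z)}.
not not (((not Z implies Y) implies Z) or not Z): β-rule — branch into ((not Z implies Y) implies Z)  //  not Z.
  branch 1 (add ((not Z implies Y) implies Z)):
    ((not Z implies Y) implies Z): β-rule — branch into not (not Z implies Y)  //  Z.
      branch 1.1 (add not (not Z implies Y)):
        not (not Z implies Y): α-rule — add not Z, not Y.
        ○ open, literals {X=F, Y=F, Z=F}.
      branch 1.2 (add Z):
        ○ open, literals {X=F, Z=T}.
  branch 2 (add not Z):
    ○ open, literals {X=F, Z=F}.
0 branches closed, 3 open.
An open branch gives a countermodel: X=F, Y=F, Z=F (unmentioned atoms arbitrary); the premises hold there but the conclusion fails.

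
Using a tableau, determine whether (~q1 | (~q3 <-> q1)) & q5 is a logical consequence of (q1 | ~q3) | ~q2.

Initial set: {((q1 | ~q3) | ~q2); ~((~q1 | (~q3 <-> q1)) & q5)}.
((q1 | ~q3) | ~q2): β-rule — branch into (q1 | ~q3)  //  ~q2.
  branch 1 (add (q1 | ~q3)):
    ~((~q1 | (~q3 <-> q1)) & q5): β-rule — branch into ~(~q1 | (~q3 <-> q1))  //  ~q5.
      branch 1.1 (add ~(~q1 | (~q3 <-> q1))):
        ~(~q1 | (~q3 <-> q1)): α-rule — add ~~q1, ~(~q3 <-> q1).
        (q1 | ~q3): β-rule — branch into q1  //  ~q3.
          branch 1.1.1 (add q1):
            ~(~q3 <-> q1): β-rule — branch into ~q3, ~q1  //  ~~q3, q1.
              branch 1.1.1.1 (add ~q3, ~q1):
                × closes — contains both q1 and ~q1.
              branch 1.1.1.2 (add ~~q3, q1):
                ○ open, literals {q1=T, q3=T}.
          branch 1.1.2 (add ~q3):
            ~(~q3 <-> q1): β-rule — branch into ~q3, ~q1  //  ~~q3, q1.
              branch 1.1.2.1 (add ~q3, ~q1):
                × closes — contains both q1 and ~q1.
              branch 1.1.2.2 (add ~~q3, q1):
                × closes — contains both q3 and ~q3.
      branch 1.2 (add ~q5):
        (q1 | ~q3): β-rule — branch into q1  //  ~q3.
          branch 1.2.1 (add q1):
            ○ open, literals {q1=T, q5=F}.
          branch 1.2.2 (add ~q3):
            ○ open, literals {q3=F, q5=F}.
  branch 2 (add ~q2):
    ~((~q1 | (~q3 <-> q1)) & q5): β-rule — branch into ~(~q1 | (~q3 <-> q1))  //  ~q5.
      branch 2.1 (add ~(~q1 | (~q3 <-> q1))):
        ~(~q1 | (~q3 <-> q1)): α-rule — add ~~q1, ~(~q3 <-> q1).
        ~(~q3 <-> q1): β-rule — branch into ~q3, ~q1  //  ~~q3, q1.
          branch 2.1.1 (add ~q3, ~q1):
            × closes — contains both q1 and ~q1.
          branch 2.1.2 (add ~~q3, q1):
            ○ open, literals {q1=T, q2=F, q3=T}.
      branch 2.2 (add ~q5):
        ○ open, literals {q2=F, q5=F}.
4 branches closed, 5 open.
An open branch gives a countermodel: q1=T, q3=T (unmentioned atoms arbitrary); the premises hold there but the conclusion fails.

No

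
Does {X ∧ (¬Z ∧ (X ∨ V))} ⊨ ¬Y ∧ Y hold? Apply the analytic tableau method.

Initial set: {T (X ∧ (¬Z ∧ (X ∨ V))); F (¬Y ∧ Y)}.
T (X ∧ (¬Z ∧ (X ∨ V))): α-rule — add T X, T (¬Z ∧ (X ∨ V)).
T (¬Z ∧ (X ∨ V)): α-rule — add T ¬Z, T (X ∨ V).
F (¬Y ∧ Y): β-rule — branch into F ¬Y  //  F Y.
  branch 1 (add F ¬Y):
    T (X ∨ V): β-rule — branch into T X  //  T V.
      branch 1.1 (add T X):
        ○ open, literals {X=true, Y=true, Z=false}.
      branch 1.2 (add T V):
        ○ open, literals {V=true, X=true, Y=true, Z=false}.
  branch 2 (add F Y):
    T (X ∨ V): β-rule — branch into T X  //  T V.
      branch 2.1 (add T X):
        ○ open, literals {X=true, Y=false, Z=false}.
      branch 2.2 (add T V):
        ○ open, literals {V=true, X=true, Y=false, Z=false}.
0 branches closed, 4 open.
An open branch gives a countermodel: X=true, Y=true, Z=false (unmentioned atoms arbitrary); the premises hold there but the conclusion fails.

No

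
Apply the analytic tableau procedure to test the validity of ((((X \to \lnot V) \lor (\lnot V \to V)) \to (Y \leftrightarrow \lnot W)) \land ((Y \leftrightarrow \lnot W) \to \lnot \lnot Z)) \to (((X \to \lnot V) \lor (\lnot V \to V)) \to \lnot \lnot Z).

Valid

Assume the negation and expand:
Initial set: {\lnot (((((X \to \lnot V) \lor (\lnot V \to V)) \to (Y \leftrightarrow \lnot W)) \land ((Y \leftrightarrow \lnot W) \to \lnot \lnot Z)) \to (((X \to \lnot V) \lor (\lnot V \to V)) \to \lnot \lnot Z))}.
\lnot (((((X \to \lnot V) \lor (\lnot V \to V)) \to (Y \leftrightarrow \lnot W)) \land ((Y \leftrightarrow \lnot W) \to \lnot \lnot Z)) \to (((X \to \lnot V) \lor (\lnot V \to V)) \to \lnot \lnot Z)): α-rule — add ((((X \to \lnot V) \lor (\lnot V \to V)) \to (Y \leftrightarrow \lnot W)) \land ((Y \leftrightarrow \lnot W) \to \lnot \lnot Z)), \lnot (((X \to \lnot V) \lor (\lnot V \to V)) \to \lnot \lnot Z).
((((X \to \lnot V) \lor (\lnot V \to V)) \to (Y \leftrightarrow \lnot W)) \land ((Y \leftrightarrow \lnot W) \to \lnot \lnot Z)): α-rule — add (((X \to \lnot V) \lor (\lnot V \to V)) \to (Y \leftrightarrow \lnot W)), ((Y \leftrightarrow \lnot W) \to \lnot \lnot Z).
\lnot (((X \to \lnot V) \lor (\lnot V \to V)) \to \lnot \lnot Z): α-rule — add ((X \to \lnot V) \lor (\lnot V \to V)), \lnot \lnot \lnot Z.
\lnot \lnot \lnot Z: drop double negation, giving \lnot Z.
(((X \to \lnot V) \lor (\lnot V \to V)) \to (Y \leftrightarrow \lnot W)): β-rule — branch into \lnot ((X \to \lnot V) \lor (\lnot V \to V))  //  (Y \leftrightarrow \lnot W).
  branch 1 (add \lnot ((X \to \lnot V) \lor (\lnot V \to V))):
    \lnot ((X \to \lnot V) \lor (\lnot V \to V)): α-rule — add \lnot (X \to \lnot V), \lnot (\lnot V \to V).
    \lnot (X \to \lnot V): α-rule — add X, \lnot \lnot V.
    \lnot (\lnot V \to V): α-rule — add \lnot V, \lnot V.
    × closes — contains both V and \lnot V.
  branch 2 (add (Y \leftrightarrow \lnot W)):
    ((Y \leftrightarrow \lnot W) \to \lnot \lnot Z): β-rule — branch into \lnot (Y \leftrightarrow \lnot W)  //  \lnot \lnot Z.
      branch 2.1 (add \lnot (Y \leftrightarrow \lnot W)):
        ((X \to \lnot V) \lor (\lnot V \to V)): β-rule — branch into (X \to \lnot V)  //  (\lnot V \to V).
          branch 2.1.1 (add (X \to \lnot V)):
            (Y \leftrightarrow \lnot W): β-rule — branch into Y, \lnot W  //  \lnot Y, \lnot \lnot W.
              branch 2.1.1.1 (add Y, \lnot W):
                \lnot (Y \leftrightarrow \lnot W): β-rule — branch into Y, \lnot \lnot W  //  \lnot Y, \lnot W.
                  branch 2.1.1.1.1 (add Y, \lnot \lnot W):
                    × closes — contains both W and \lnot W.
                  branch 2.1.1.1.2 (add \lnot Y, \lnot W):
                    × closes — contains both Y and \lnot Y.
              branch 2.1.1.2 (add \lnot Y, \lnot \lnot W):
                \lnot (Y \leftrightarrow \lnot W): β-rule — branch into Y, \lnot \lnot W  //  \lnot Y, \lnot W.
                  branch 2.1.1.2.1 (add Y, \lnot \lnot W):
                    × closes — contains both Y and \lnot Y.
                  branch 2.1.1.2.2 (add \lnot Y, \lnot W):
                    × closes — contains both W and \lnot W.
          branch 2.1.2 (add (\lnot V \to V)):
            (Y \leftrightarrow \lnot W): β-rule — branch into Y, \lnot W  //  \lnot Y, \lnot \lnot W.
              branch 2.1.2.1 (add Y, \lnot W):
                \lnot (Y \leftrightarrow \lnot W): β-rule — branch into Y, \lnot \lnot W  //  \lnot Y, \lnot W.
                  branch 2.1.2.1.1 (add Y, \lnot \lnot W):
                    × closes — contains both W and \lnot W.
                  branch 2.1.2.1.2 (add \lnot Y, \lnot W):
                    × closes — contains both Y and \lnot Y.
              branch 2.1.2.2 (add \lnot Y, \lnot \lnot W):
                \lnot (Y \leftrightarrow \lnot W): β-rule — branch into Y, \lnot \lnot W  //  \lnot Y, \lnot W.
                  branch 2.1.2.2.1 (add Y, \lnot \lnot W):
                    × closes — contains both Y and \lnot Y.
                  branch 2.1.2.2.2 (add \lnot Y, \lnot W):
                    × closes — contains both W and \lnot W.
      branch 2.2 (add \lnot \lnot Z):
        \lnot \lnot Z: drop double negation, giving Z.
        × closes — contains both Z and \lnot Z.
All 10 branches close.
Every branch closed, so the negation is unsatisfiable and the formula is valid.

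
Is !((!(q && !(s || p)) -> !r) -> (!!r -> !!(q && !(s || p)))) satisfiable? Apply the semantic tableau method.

Unsatisfiable

Initial set: {!((!(q && !(s || p)) -> !r) -> (!!r -> !!(q && !(s || p))))}.
!((!(q && !(s || p)) -> !r) -> (!!r -> !!(q && !(s || p)))): α-rule — add (!(q && !(s || p)) -> !r), !(!!r -> !!(q && !(s || p))).
!(!!r -> !!(q && !(s || p))): α-rule — add !!r, !!!(q && !(s || p)).
!!r: drop double negation, giving r.
!!!(q && !(s || p)): drop double negation, giving !(q && !(s || p)).
(!(q && !(s || p)) -> !r): β-rule — branch into !!(q && !(s || p))  //  !r.
  branch 1 (add !!(q && !(s || p))):
    !!(q && !(s || p)): α-rule — add q, !(s || p).
    !(s || p): α-rule — add !s, !p.
    !(q && !(s || p)): β-rule — branch into !q  //  !!(s || p).
      branch 1.1 (add !q):
        × closes — contains both q and !q.
      branch 1.2 (add !!(s || p)):
        !!(s || p): β-rule — branch into s  //  p.
          branch 1.2.1 (add s):
            × closes — contains both s and !s.
          branch 1.2.2 (add p):
            × closes — contains both p and !p.
  branch 2 (add !r):
    × closes — contains both r and !r.
All 4 branches close.
Every branch closed; the formula is unsatisfiable.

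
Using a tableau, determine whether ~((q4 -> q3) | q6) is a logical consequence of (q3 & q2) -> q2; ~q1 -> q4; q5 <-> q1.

No

Initial set: {((q3 & q2) -> q2); (~q1 -> q4); (q5 <-> q1); ~~((q4 -> q3) | q6)}.
((q3 & q2) -> q2): β-rule — branch into ~(q3 & q2)  //  q2.
  branch 1 (add ~(q3 & q2)):
    (~q1 -> q4): β-rule — branch into ~~q1  //  q4.
      branch 1.1 (add ~~q1):
        (q5 <-> q1): β-rule — branch into q5, q1  //  ~q5, ~q1.
          branch 1.1.1 (add q5, q1):
            ~~((q4 -> q3) | q6): β-rule — branch into (q4 -> q3)  //  q6.
              branch 1.1.1.1 (add (q4 -> q3)):
                ~(q3 & q2): β-rule — branch into ~q3  //  ~q2.
                  branch 1.1.1.1.1 (add ~q3):
                    (q4 -> q3): β-rule — branch into ~q4  //  q3.
                      branch 1.1.1.1.1.1 (add ~q4):
                        ○ open, literals {q1=T, q3=F, q4=F, q5=T}.
                      branch 1.1.1.1.1.2 (add q3):
                        × closes — contains both q3 and ~q3.
                  branch 1.1.1.1.2 (add ~q2):
                    (q4 -> q3): β-rule — branch into ~q4  //  q3.
                      branch 1.1.1.1.2.1 (add ~q4):
                        ○ open, literals {q1=T, q2=F, q4=F, q5=T}.
                      branch 1.1.1.1.2.2 (add q3):
                        ○ open, literals {q1=T, q2=F, q3=T, q5=T}.
              branch 1.1.1.2 (add q6):
                ~(q3 & q2): β-rule — branch into ~q3  //  ~q2.
                  branch 1.1.1.2.1 (add ~q3):
                    ○ open, literals {q1=T, q3=F, q5=T, q6=T}.
                  branch 1.1.1.2.2 (add ~q2):
                    ○ open, literals {q1=T, q2=F, q5=T, q6=T}.
          branch 1.1.2 (add ~q5, ~q1):
            × closes — contains both q1 and ~q1.
      branch 1.2 (add q4):
        (q5 <-> q1): β-rule — branch into q5, q1  //  ~q5, ~q1.
          branch 1.2.1 (add q5, q1):
            ~~((q4 -> q3) | q6): β-rule — branch into (q4 -> q3)  //  q6.
              branch 1.2.1.1 (add (q4 -> q3)):
                ~(q3 & q2): β-rule — branch into ~q3  //  ~q2.
                  branch 1.2.1.1.1 (add ~q3):
                    (q4 -> q3): β-rule — branch into ~q4  //  q3.
                      branch 1.2.1.1.1.1 (add ~q4):
                        × closes — contains both q4 and ~q4.
                      branch 1.2.1.1.1.2 (add q3):
                        × closes — contains both q3 and ~q3.
                  branch 1.2.1.1.2 (add ~q2):
                    (q4 -> q3): β-rule — branch into ~q4  //  q3.
                      branch 1.2.1.1.2.1 (add ~q4):
                        × closes — contains both q4 and ~q4.
                      branch 1.2.1.1.2.2 (add q3):
                        ○ open, literals {q1=T, q2=F, q3=T, q4=T, q5=T}.
              branch 1.2.1.2 (add q6):
                ~(q3 & q2): β-rule — branch into ~q3  //  ~q2.
                  branch 1.2.1.2.1 (add ~q3):
                    ○ open, literals {q1=T, q3=F, q4=T, q5=T, q6=T}.
                  branch 1.2.1.2.2 (add ~q2):
                    ○ open, literals {q1=T, q2=F, q4=T, q5=T, q6=T}.
          branch 1.2.2 (add ~q5, ~q1):
            ~~((q4 -> q3) | q6): β-rule — branch into (q4 -> q3)  //  q6.
              branch 1.2.2.1 (add (q4 -> q3)):
                ~(q3 & q2): β-rule — branch into ~q3  //  ~q2.
                  branch 1.2.2.1.1 (add ~q3):
                    (q4 -> q3): β-rule — branch into ~q4  //  q3.
                      branch 1.2.2.1.1.1 (add ~q4):
                        × closes — contains both q4 and ~q4.
                      branch 1.2.2.1.1.2 (add q3):
                        × closes — contains both q3 and ~q3.
                  branch 1.2.2.1.2 (add ~q2):
                    (q4 -> q3): β-rule — branch into ~q4  //  q3.
                      branch 1.2.2.1.2.1 (add ~q4):
                        × closes — contains both q4 and ~q4.
                      branch 1.2.2.1.2.2 (add q3):
                        ○ open, literals {q1=F, q2=F, q3=T, q4=T, q5=F}.
              branch 1.2.2.2 (add q6):
                ~(q3 & q2): β-rule — branch into ~q3  //  ~q2.
                  branch 1.2.2.2.1 (add ~q3):
                    ○ open, literals {q1=F, q3=F, q4=T, q5=F, q6=T}.
                  branch 1.2.2.2.2 (add ~q2):
                    ○ open, literals {q1=F, q2=F, q4=T, q5=F, q6=T}.
  branch 2 (add q2):
    (~q1 -> q4): β-rule — branch into ~~q1  //  q4.
      branch 2.1 (add ~~q1):
        (q5 <-> q1): β-rule — branch into q5, q1  //  ~q5, ~q1.
          branch 2.1.1 (add q5, q1):
            ~~((q4 -> q3) | q6): β-rule — branch into (q4 -> q3)  //  q6.
              branch 2.1.1.1 (add (q4 -> q3)):
                (q4 -> q3): β-rule — branch into ~q4  //  q3.
                  branch 2.1.1.1.1 (add ~q4):
                    ○ open, literals {q1=T, q2=T, q4=F, q5=T}.
                  branch 2.1.1.1.2 (add q3):
                    ○ open, literals {q1=T, q2=T, q3=T, q5=T}.
              branch 2.1.1.2 (add q6):
                ○ open, literals {q1=T, q2=T, q5=T, q6=T}.
          branch 2.1.2 (add ~q5, ~q1):
            × closes — contains both q1 and ~q1.
      branch 2.2 (add q4):
        (q5 <-> q1): β-rule — branch into q5, q1  //  ~q5, ~q1.
          branch 2.2.1 (add q5, q1):
            ~~((q4 -> q3) | q6): β-rule — branch into (q4 -> q3)  //  q6.
              branch 2.2.1.1 (add (q4 -> q3)):
                (q4 -> q3): β-rule — branch into ~q4  //  q3.
                  branch 2.2.1.1.1 (add ~q4):
                    × closes — contains both q4 and ~q4.
                  branch 2.2.1.1.2 (add q3):
                    ○ open, literals {q1=T, q2=T, q3=T, q4=T, q5=T}.
              branch 2.2.1.2 (add q6):
                ○ open, literals {q1=T, q2=T, q4=T, q5=T, q6=T}.
          branch 2.2.2 (add ~q5, ~q1):
            ~~((q4 -> q3) | q6): β-rule — branch into (q4 -> q3)  //  q6.
              branch 2.2.2.1 (add (q4 -> q3)):
                (q4 -> q3): β-rule — branch into ~q4  //  q3.
                  branch 2.2.2.1.1 (add ~q4):
                    × closes — contains both q4 and ~q4.
                  branch 2.2.2.1.2 (add q3):
                    ○ open, literals {q1=F, q2=T, q3=T, q4=T, q5=F}.
              branch 2.2.2.2 (add q6):
                ○ open, literals {q1=F, q2=T, q4=T, q5=F, q6=T}.
11 branches closed, 18 open.
An open branch gives a countermodel: q1=T, q3=F, q4=F, q5=T (unmentioned atoms arbitrary); the premises hold there but the conclusion fails.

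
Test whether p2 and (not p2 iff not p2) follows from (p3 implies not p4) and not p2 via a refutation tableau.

No

Initial set: {T ((p3 implies not p4) and not p2); F (p2 and (not p2 iff not p2))}.
T ((p3 implies not p4) and not p2): α-rule — add T (p3 implies not p4), T not p2.
F (p2 and (not p2 iff not p2)): β-rule — branch into F p2  //  F (not p2 iff not p2).
  branch 1 (add F p2):
    T (p3 implies not p4): β-rule — branch into F p3  //  T not p4.
      branch 1.1 (add F p3):
        ○ open, literals {p2=F, p3=F}.
      branch 1.2 (add T not p4):
        ○ open, literals {p2=F, p4=F}.
  branch 2 (add F (not p2 iff not p2)):
    T (p3 implies not p4): β-rule — branch into F p3  //  T not p4.
      branch 2.1 (add F p3):
        F (not p2 iff not p2): β-rule — branch into T not p2, F not p2  //  F not p2, T not p2.
          branch 2.1.1 (add T not p2, F not p2):
            × closes — contains both p2 and not p2.
          branch 2.1.2 (add F not p2, T not p2):
            × closes — contains both p2 and not p2.
      branch 2.2 (add T not p4):
        F (not p2 iff not p2): β-rule — branch into T not p2, F not p2  //  F not p2, T not p2.
          branch 2.2.1 (add T not p2, F not p2):
            × closes — contains both p2 and not p2.
          branch 2.2.2 (add F not p2, T not p2):
            × closes — contains both p2 and not p2.
4 branches closed, 2 open.
An open branch gives a countermodel: p2=F, p3=F (unmentioned atoms arbitrary); the premises hold there but the conclusion fails.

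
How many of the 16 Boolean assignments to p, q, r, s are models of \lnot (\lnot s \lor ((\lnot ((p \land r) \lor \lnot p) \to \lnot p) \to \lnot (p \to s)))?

Initial set: {\lnot (\lnot s \lor ((\lnot ((p \land r) \lor \lnot p) \to \lnot p) \to \lnot (p \to s)))}.
\lnot (\lnot s \lor ((\lnot ((p \land r) \lor \lnot p) \to \lnot p) \to \lnot (p \to s))): α-rule — add \lnot \lnot s, \lnot ((\lnot ((p \land r) \lor \lnot p) \to \lnot p) \to \lnot (p \to s)).
\lnot ((\lnot ((p \land r) \lor \lnot p) \to \lnot p) \to \lnot (p \to s)): α-rule — add (\lnot ((p \land r) \lor \lnot p) \to \lnot p), \lnot \lnot (p \to s).
(\lnot ((p \land r) \lor \lnot p) \to \lnot p): β-rule — branch into \lnot \lnot ((p \land r) \lor \lnot p)  //  \lnot p.
  branch 1 (add \lnot \lnot ((p \land r) \lor \lnot p)):
    \lnot \lnot (p \to s): β-rule — branch into \lnot p  //  s.
      branch 1.1 (add \lnot p):
        \lnot \lnot ((p \land r) \lor \lnot p): β-rule — branch into (p \land r)  //  \lnot p.
          branch 1.1.1 (add (p \land r)):
            (p \land r): α-rule — add p, r.
            × closes — contains both p and \lnot p.
          branch 1.1.2 (add \lnot p):
            ○ open, literals {p=0, s=1}.
      branch 1.2 (add s):
        \lnot \lnot ((p \land r) \lor \lnot p): β-rule — branch into (p \land r)  //  \lnot p.
          branch 1.2.1 (add (p \land r)):
            (p \land r): α-rule — add p, r.
            ○ open, literals {p=1, r=1, s=1}.
          branch 1.2.2 (add \lnot p):
            ○ open, literals {p=0, s=1}.
  branch 2 (add \lnot p):
    \lnot \lnot (p \to s): β-rule — branch into \lnot p  //  s.
      branch 2.1 (add \lnot p):
        ○ open, literals {p=0, s=1}.
      branch 2.2 (add s):
        ○ open, literals {p=0, s=1}.
1 branch closed, 5 open.
Each open branch fixes some atoms; the unmentioned ones are free. Counting distinct full assignments: branch {p=0, s=1} (q, r) contributes 4 new; branch {p=1, r=1, s=1} (q) contributes 2 new; branch {p=0, s=1} (q, r) contributes 0 new; branch {p=0, s=1} (q, r) contributes 0 new; branch {p=0, s=1} (q, r) contributes 0 new. Total: 6.

6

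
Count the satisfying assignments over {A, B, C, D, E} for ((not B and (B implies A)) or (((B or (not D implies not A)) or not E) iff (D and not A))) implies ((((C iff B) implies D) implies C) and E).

Initial set: {T (((not B and (B implies A)) or (((B or (not D implies not A)) or not E) iff (D and not A))) implies ((((C iff B) implies D) implies C) and E))}.
T (((not B and (B implies A)) or (((B or (not D implies not A)) or not E) iff (D and not A))) implies ((((C iff B) implies D) implies C) and E)): β-rule — branch into F ((not B and (B implies A)) or (((B or (not D implies not A)) or not E) iff (D and not A)))  //  T ((((C iff B) implies D) implies C) and E).
  branch 1 (add F ((not B and (B implies A)) or (((B or (not D implies not A)) or not E) iff (D and not A)))):
    F ((not B and (B implies A)) or (((B or (not D implies not A)) or not E) iff (D and not A))): α-rule — add F (not B and (B implies A)), F (((B or (not D implies not A)) or not E) iff (D and not A)).
    F (not B and (B implies A)): β-rule — branch into F not B  //  F (B implies A).
      branch 1.1 (add F not B):
        F (((B or (not D implies not A)) or not E) iff (D and not A)): β-rule — branch into T ((B or (not D implies not A)) or not E), F (D and not A)  //  F ((B or (not D implies not A)) or not E), T (D and not A).
          branch 1.1.1 (add T ((B or (not D implies not A)) or not E), F (D and not A)):
            T ((B or (not D implies not A)) or not E): β-rule — branch into T (B or (not D implies not A))  //  T not E.
              branch 1.1.1.1 (add T (B or (not D implies not A))):
                F (D and not A): β-rule — branch into F D  //  F not A.
                  branch 1.1.1.1.1 (add F D):
                    T (B or (not D implies not A)): β-rule — branch into T B  //  T (not D implies not A).
                      branch 1.1.1.1.1.1 (add T B):
                        ○ open, literals {B=true, D=false}.
                      branch 1.1.1.1.1.2 (add T (not D implies not A)):
                        T (not D implies not A): β-rule — branch into F not D  //  T not A.
                          branch 1.1.1.1.1.2.1 (add F not D):
                            × closes — contains both D and not D.
                          branch 1.1.1.1.1.2.2 (add T not A):
                            ○ open, literals {A=false, B=true, D=false}.
                  branch 1.1.1.1.2 (add F not A):
                    T (B or (not D implies not A)): β-rule — branch into T B  //  T (not D implies not A).
                      branch 1.1.1.1.2.1 (add T B):
                        ○ open, literals {A=true, B=true}.
                      branch 1.1.1.1.2.2 (add T (not D implies not A)):
                        T (not D implies not A): β-rule — branch into F not D  //  T not A.
                          branch 1.1.1.1.2.2.1 (add F not D):
                            ○ open, literals {A=true, B=true, D=true}.
                          branch 1.1.1.1.2.2.2 (add T not A):
                            × closes — contains both A and not A.
              branch 1.1.1.2 (add T not E):
                F (D and not A): β-rule — branch into F D  //  F not A.
                  branch 1.1.1.2.1 (add F D):
                    ○ open, literals {B=true, D=false, E=false}.
                  branch 1.1.1.2.2 (add F not A):
                    ○ open, literals {A=true, B=true, E=false}.
          branch 1.1.2 (add F ((B or (not D implies not A)) or not E), T (D and not A)):
            F ((B or (not D implies not A)) or not E): α-rule — add F (B or (not D implies not A)), F not E.
            T (D and not A): α-rule — add T D, T not A.
            F (B or (not D implies not A)): α-rule — add F B, F (not D implies not A).
            × closes — contains both B and not B.
      branch 1.2 (add F (B implies A)):
        F (B implies A): α-rule — add T B, F A.
        F (((B or (not D implies not A)) or not E) iff (D and not A)): β-rule — branch into T ((B or (not D implies not A)) or not E), F (D and not A)  //  F ((B or (not D implies not A)) or not E), T (D and not A).
          branch 1.2.1 (add T ((B or (not D implies not A)) or not E), F (D and not A)):
            T ((B or (not D implies not A)) or not E): β-rule — branch into T (B or (not D implies not A))  //  T not E.
              branch 1.2.1.1 (add T (B or (not D implies not A))):
                F (D and not A): β-rule — branch into F D  //  F not A.
                  branch 1.2.1.1.1 (add F D):
                    T (B or (not D implies not A)): β-rule — branch into T B  //  T (not D implies not A).
                      branch 1.2.1.1.1.1 (add T B):
                        ○ open, literals {A=false, B=true, D=false}.
                      branch 1.2.1.1.1.2 (add T (not D implies not A)):
                        T (not D implies not A): β-rule — branch into F not D  //  T not A.
                          branch 1.2.1.1.1.2.1 (add F not D):
                            × closes — contains both D and not D.
                          branch 1.2.1.1.1.2.2 (add T not A):
                            ○ open, literals {A=false, B=true, D=false}.
                  branch 1.2.1.1.2 (add F not A):
                    × closes — contains both A and not A.
              branch 1.2.1.2 (add T not E):
                F (D and not A): β-rule — branch into F D  //  F not A.
                  branch 1.2.1.2.1 (add F D):
                    ○ open, literals {A=false, B=true, D=false, E=false}.
                  branch 1.2.1.2.2 (add F not A):
                    × closes — contains both A and not A.
          branch 1.2.2 (add F ((B or (not D implies not A)) or not E), T (D and not A)):
            F ((B or (not D implies not A)) or not E): α-rule — add F (B or (not D implies not A)), F not E.
            T (D and not A): α-rule — add T D, T not A.
            F (B or (not D implies not A)): α-rule — add F B, F (not D implies not A).
            × closes — contains both B and not B.
  branch 2 (add T ((((C iff B) implies D) implies C) and E)):
    T ((((C iff B) implies D) implies C) and E): α-rule — add T (((C iff B) implies D) implies C), T E.
    T (((C iff B) implies D) implies C): β-rule — branch into F ((C iff B) implies D)  //  T C.
      branch 2.1 (add F ((C iff B) implies D)):
        F ((C iff B) implies D): α-rule — add T (C iff B), F D.
        T (C iff B): β-rule — branch into T C, T B  //  F C, F B.
          branch 2.1.1 (add T C, T B):
            ○ open, literals {B=true, C=true, D=false, E=true}.
          branch 2.1.2 (add F C, F B):
            ○ open, literals {B=false, C=false, D=false, E=true}.
      branch 2.2 (add T C):
        ○ open, literals {C=true, E=true}.
7 branches closed, 12 open.
Each open branch fixes some atoms; the unmentioned ones are free. Counting distinct full assignments: branch {B=true, D=false} (A, C, E) contributes 8 new; branch {A=false, B=true, D=false} (C, E) contributes 0 new; branch {A=true, B=true} (C, D, E) contributes 4 new; branch {A=true, B=true, D=true} (C, E) contributes 0 new; branch {B=true, D=false, E=false} (A, C) contributes 0 new; branch {A=true, B=true, E=false} (C, D) contributes 0 new; branch {A=false, B=true, D=false} (C, E) contributes 0 new; branch {A=false, B=true, D=false} (C, E) contributes 0 new; branch {A=false, B=true, D=false, E=false} (C) contributes 0 new; branch {B=true, C=true, D=false, E=true} (A) contributes 0 new; branch {B=false, C=false, D=false, E=true} (A) contributes 2 new; branch {C=true, E=true} (A, B, D) contributes 5 new. Total: 19.

19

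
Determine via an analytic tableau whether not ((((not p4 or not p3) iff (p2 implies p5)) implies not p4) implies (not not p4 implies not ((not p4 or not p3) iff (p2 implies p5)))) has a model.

Unsatisfiable

Initial set: {not ((((not p4 or not p3) iff (p2 implies p5)) implies not p4) implies (not not p4 implies not ((not p4 or not p3) iff (p2 implies p5))))}.
not ((((not p4 or not p3) iff (p2 implies p5)) implies not p4) implies (not not p4 implies not ((not p4 or not p3) iff (p2 implies p5)))): α-rule — add (((not p4 or not p3) iff (p2 implies p5)) implies not p4), not (not not p4 implies not ((not p4 or not p3) iff (p2 implies p5))).
not (not not p4 implies not ((not p4 or not p3) iff (p2 implies p5))): α-rule — add not not p4, not not ((not p4 or not p3) iff (p2 implies p5)).
not not p4: drop double negation, giving p4.
(((not p4 or not p3) iff (p2 implies p5)) implies not p4): β-rule — branch into not ((not p4 or not p3) iff (p2 implies p5))  //  not p4.
  branch 1 (add not ((not p4 or not p3) iff (p2 implies p5))):
    not not ((not p4 or not p3) iff (p2 implies p5)): β-rule — branch into (not p4 or not p3), (p2 implies p5)  //  not (not p4 or not p3), not (p2 implies p5).
      branch 1.1 (add (not p4 or not p3), (p2 implies p5)):
        not ((not p4 or not p3) iff (p2 implies p5)): β-rule — branch into (not p4 or not p3), not (p2 implies p5)  //  not (not p4 or not p3), (p2 implies p5).
          branch 1.1.1 (add (not p4 or not p3), not (p2 implies p5)):
            not (p2 implies p5): α-rule — add p2, not p5.
            (not p4 or not p3): β-rule — branch into not p4  //  not p3.
              branch 1.1.1.1 (add not p4):
                × closes — contains both p4 and not p4.
              branch 1.1.1.2 (add not p3):
                (p2 implies p5): β-rule — branch into not p2  //  p5.
                  branch 1.1.1.2.1 (add not p2):
                    × closes — contains both p2 and not p2.
                  branch 1.1.1.2.2 (add p5):
                    × closes — contains both p5 and not p5.
          branch 1.1.2 (add not (not p4 or not p3), (p2 implies p5)):
            not (not p4 or not p3): α-rule — add not not p4, not not p3.
            (not p4 or not p3): β-rule — branch into not p4  //  not p3.
              branch 1.1.2.1 (add not p4):
                × closes — contains both p4 and not p4.
              branch 1.1.2.2 (add not p3):
                × closes — contains both p3 and not p3.
      branch 1.2 (add not (not p4 or not p3), not (p2 implies p5)):
        not (not p4 or not p3): α-rule — add not not p4, not not p3.
        not (p2 implies p5): α-rule — add p2, not p5.
        not ((not p4 or not p3) iff (p2 implies p5)): β-rule — branch into (not p4 or not p3), not (p2 implies p5)  //  not (not p4 or not p3), (p2 implies p5).
          branch 1.2.1 (add (not p4 or not p3), not (p2 implies p5)):
            not (p2 implies p5): α-rule — add p2, not p5.
            (not p4 or not p3): β-rule — branch into not p4  //  not p3.
              branch 1.2.1.1 (add not p4):
                × closes — contains both p4 and not p4.
              branch 1.2.1.2 (add not p3):
                × closes — contains both p3 and not p3.
          branch 1.2.2 (add not (not p4 or not p3), (p2 implies p5)):
            not (not p4 or not p3): α-rule — add not not p4, not not p3.
            (p2 implies p5): β-rule — branch into not p2  //  p5.
              branch 1.2.2.1 (add not p2):
                × closes — contains both p2 and not p2.
              branch 1.2.2.2 (add p5):
                × closes — contains both p5 and not p5.
  branch 2 (add not p4):
    × closes — contains both p4 and not p4.
All 10 branches close.
Every branch closed; the formula is unsatisfiable.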